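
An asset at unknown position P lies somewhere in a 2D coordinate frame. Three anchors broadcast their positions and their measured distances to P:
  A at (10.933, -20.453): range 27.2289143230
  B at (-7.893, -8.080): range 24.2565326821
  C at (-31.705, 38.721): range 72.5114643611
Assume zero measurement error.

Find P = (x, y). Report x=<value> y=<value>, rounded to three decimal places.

x=-13.921 y=-31.576

eq1: (x − 10.933)² + (y + 20.453)² = 27.2289143230²
eq2: (x + 7.893)² + (y + 8.080)² = 24.2565326821²
eq3: (x + 31.705)² + (y − 38.721)² = 72.5114643611²
eq3−eq2, eq3−eq1 (x²,y² cancel):
  47.624·x − 93.602·y = 2292.596069
  85.276·x − 118.348·y = 2549.831521
det = 47.624·-118.348 − -93.602·85.276 = 2345.799000
x = (2292.596069·-118.348 − -93.602·2549.831521) / 2345.799000 = -13.920557
y = (47.624·2549.831521 − 2292.596069·85.276) / 2345.799000 = -31.575700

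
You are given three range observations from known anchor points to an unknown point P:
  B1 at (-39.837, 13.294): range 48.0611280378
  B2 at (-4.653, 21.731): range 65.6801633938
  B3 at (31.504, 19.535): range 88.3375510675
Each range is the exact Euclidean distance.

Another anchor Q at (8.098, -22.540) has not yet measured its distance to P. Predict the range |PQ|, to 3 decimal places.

47.873

eq1: (x + 39.837)² + (y − 13.294)² = 48.0611280378²
eq2: (x + 4.653)² + (y − 21.731)² = 65.6801633938²
eq3: (x − 31.504)² + (y − 19.535)² = 88.3375510675²
eq1−eq3, eq1−eq2 (x²,y² cancel):
  142.682·x + 12.482·y = -5883.249664
  70.368·x + 16.874·y = -3273.842070
det = 142.682·16.874 − 12.482·70.368 = 1529.282692
x = (-5883.249664·16.874 − 12.482·-3273.842070) / 1529.282692 = -38.194284
y = (142.682·-3273.842070 − -5883.249664·70.368) / 1529.282692 = -34.739046
|P − Q| = √((-38.194284 − 8.098)² + (-34.739046 − -22.540)²) = 47.872668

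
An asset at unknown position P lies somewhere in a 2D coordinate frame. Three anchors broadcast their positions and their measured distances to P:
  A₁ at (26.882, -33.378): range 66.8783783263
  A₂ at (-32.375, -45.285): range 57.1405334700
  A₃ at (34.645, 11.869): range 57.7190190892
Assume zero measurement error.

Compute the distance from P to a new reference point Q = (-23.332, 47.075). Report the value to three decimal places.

eq1: (x − 26.882)² + (y + 33.378)² = 66.8783783263²
eq2: (x + 32.375)² + (y + 45.285)² = 57.1405334700²
eq3: (x − 34.645)² + (y − 11.869)² = 57.7190190892²
eq1−eq3, eq1−eq2 (x²,y² cancel):
  15.526·x + 90.494·y = 645.648701
  -118.514·x − 23.814·y = 2469.815964
det = 15.526·-23.814 − 90.494·-118.514 = 10355.069752
x = (645.648701·-23.814 − 90.494·2469.815964) / 10355.069752 = -23.068797
y = (15.526·2469.815964 − 645.648701·-118.514) / 10355.069752 = 11.092612
|P − Q| = √((-23.068797 − -23.332)² + (11.092612 − 47.075)²) = 35.983350

35.983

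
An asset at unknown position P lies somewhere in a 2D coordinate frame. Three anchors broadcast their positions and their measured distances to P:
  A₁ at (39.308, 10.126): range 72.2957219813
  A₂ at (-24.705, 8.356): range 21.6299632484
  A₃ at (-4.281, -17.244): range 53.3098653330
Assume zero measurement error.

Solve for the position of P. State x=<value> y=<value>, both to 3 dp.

eq1: (x − 39.308)² + (y − 10.126)² = 72.2957219813²
eq2: (x + 24.705)² + (y − 8.356)² = 21.6299632484²
eq3: (x + 4.281)² + (y + 17.244)² = 53.3098653330²
eq1−eq2, eq1−eq3 (x²,y² cancel):
  -128.026·x − 3.540·y = 3791.321128
  -87.178·x − 54.740·y = 1052.757432
det = -128.026·-54.740 − -3.540·-87.178 = 6699.533120
x = (3791.321128·-54.740 − -3.540·1052.757432) / 6699.533120 = -30.421546
y = (-128.026·1052.757432 − 3791.321128·-87.178) / 6699.533120 = 29.216882

x=-30.422 y=29.217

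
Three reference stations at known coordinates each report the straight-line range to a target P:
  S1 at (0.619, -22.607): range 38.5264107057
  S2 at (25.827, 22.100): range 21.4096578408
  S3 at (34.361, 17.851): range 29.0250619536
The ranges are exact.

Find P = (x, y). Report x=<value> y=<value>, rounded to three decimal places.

eq1: (x − 0.619)² + (y + 22.607)² = 38.5264107057²
eq2: (x − 25.827)² + (y − 22.100)² = 21.4096578408²
eq3: (x − 34.361)² + (y − 17.851)² = 29.0250619536²
eq2−eq1, eq2−eq3 (x²,y² cancel):
  -50.416·x − 89.414·y = -1669.895192
  17.068·x − 8.498·y = -40.188180
det = -50.416·-8.498 − -89.414·17.068 = 1954.553320
x = (-1669.895192·-8.498 − -89.414·-40.188180) / 1954.553320 = 5.421895
y = (-50.416·-40.188180 − -1669.895192·17.068) / 1954.553320 = 15.618862

x=5.422 y=15.619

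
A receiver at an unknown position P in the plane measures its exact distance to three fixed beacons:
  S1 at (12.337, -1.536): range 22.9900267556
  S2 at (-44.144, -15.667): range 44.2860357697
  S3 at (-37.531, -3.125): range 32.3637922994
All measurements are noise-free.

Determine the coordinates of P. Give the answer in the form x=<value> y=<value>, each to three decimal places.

x=-7.775 y=9.602

eq1: (x − 12.337)² + (y + 1.536)² = 22.9900267556²
eq2: (x + 44.144)² + (y + 15.667)² = 44.2860357697²
eq3: (x + 37.531)² + (y + 3.125)² = 32.3637922994²
eq3−eq1, eq3−eq2 (x²,y² cancel):
  99.736·x + 3.178·y = -744.906999
  -13.226·x − 25.084·y = -138.031873
det = 99.736·-25.084 − 3.178·-13.226 = -2459.745596
x = (-744.906999·-25.084 − 3.178·-138.031873) / -2459.745596 = -7.774752
y = (99.736·-138.031873 − -744.906999·-13.226) / -2459.745596 = 9.602167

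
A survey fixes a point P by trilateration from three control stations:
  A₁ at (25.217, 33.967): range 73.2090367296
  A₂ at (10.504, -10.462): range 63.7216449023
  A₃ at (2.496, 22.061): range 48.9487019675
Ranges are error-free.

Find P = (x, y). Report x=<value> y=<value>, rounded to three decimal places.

x=-46.314 y=18.384

eq1: (x − 25.217)² + (y − 33.967)² = 73.2090367296²
eq2: (x − 10.504)² + (y + 10.462)² = 63.7216449023²
eq3: (x − 2.496)² + (y − 22.061)² = 48.9487019675²
eq3−eq2, eq3−eq1 (x²,y² cancel):
  16.016·x − 65.046·y = -1937.602882
  45.442·x + 23.812·y = -1666.851194
det = 16.016·23.812 − -65.046·45.442 = 3337.193324
x = (-1937.602882·23.812 − -65.046·-1666.851194) / 3337.193324 = -46.314429
y = (16.016·-1666.851194 − -1937.602882·45.442) / 3337.193324 = 18.384389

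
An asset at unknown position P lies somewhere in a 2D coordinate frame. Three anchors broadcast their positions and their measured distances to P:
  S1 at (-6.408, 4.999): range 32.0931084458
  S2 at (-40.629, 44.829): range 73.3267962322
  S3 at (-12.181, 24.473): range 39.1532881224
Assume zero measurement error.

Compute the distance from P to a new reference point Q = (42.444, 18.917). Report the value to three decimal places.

18.853

eq1: (x + 6.408)² + (y − 4.999)² = 32.0931084458²
eq2: (x + 40.629)² + (y − 44.829)² = 73.3267962322²
eq3: (x + 12.181)² + (y − 24.473)² = 39.1532881224²
eq1−eq3, eq1−eq2 (x²,y² cancel):
  -11.546·x + 38.948·y = 178.239664
  -68.442·x + 79.660·y = -752.549019
det = -11.546·79.660 − 38.948·-68.442 = 1745.924656
x = (178.239664·79.660 − 38.948·-752.549019) / 1745.924656 = 24.920234
y = (-11.546·-752.549019 − 178.239664·-68.442) / 1745.924656 = 11.963867
|P − Q| = √((24.920234 − 42.444)² + (11.963867 − 18.917)²) = 18.852810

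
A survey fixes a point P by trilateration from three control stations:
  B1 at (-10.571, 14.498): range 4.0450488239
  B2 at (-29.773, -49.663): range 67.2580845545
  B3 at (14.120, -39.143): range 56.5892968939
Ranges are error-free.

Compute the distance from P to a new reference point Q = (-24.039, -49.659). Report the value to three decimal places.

eq1: (x + 10.571)² + (y − 14.498)² = 4.0450488239²
eq2: (x + 29.773)² + (y + 49.663)² = 67.2580845545²
eq3: (x − 14.120)² + (y + 39.143)² = 56.5892968939²
eq3−eq1, eq3−eq2 (x²,y² cancel):
  -49.382·x + 107.282·y = 1776.375299
  -87.786·x − 21.040·y = 299.994834
det = -49.382·-21.040 − 107.282·-87.786 = 10456.854932
x = (1776.375299·-21.040 − 107.282·299.994834) / 10456.854932 = -6.651998
y = (-49.382·299.994834 − 1776.375299·-87.786) / 10456.854932 = 13.496079
|P − Q| = √((-6.651998 − -24.039)² + (13.496079 − -49.659)²) = 65.504746

65.505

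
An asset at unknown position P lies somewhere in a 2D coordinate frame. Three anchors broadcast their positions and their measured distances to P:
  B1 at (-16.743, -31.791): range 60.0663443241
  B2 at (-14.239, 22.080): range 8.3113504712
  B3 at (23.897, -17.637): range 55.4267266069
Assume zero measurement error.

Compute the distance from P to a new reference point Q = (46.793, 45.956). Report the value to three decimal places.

eq1: (x + 16.743)² + (y + 31.791)² = 60.0663443241²
eq2: (x + 14.239)² + (y − 22.080)² = 8.3113504712²
eq3: (x − 23.897)² + (y + 17.637)² = 55.4267266069²
eq1−eq3, eq1−eq2 (x²,y² cancel):
  81.280·x + 28.308·y = 126.978346
  5.008·x + 107.742·y = 2938.166965
det = 81.280·107.742 − 28.308·5.008 = 8615.503296
x = (126.978346·107.742 − 28.308·2938.166965) / 8615.503296 = -8.066009
y = (81.280·2938.166965 − 126.978346·5.008) / 8615.503296 = 27.645315
|P − Q| = √((-8.066009 − 46.793)² + (27.645315 − 45.956)²) = 57.834177

57.834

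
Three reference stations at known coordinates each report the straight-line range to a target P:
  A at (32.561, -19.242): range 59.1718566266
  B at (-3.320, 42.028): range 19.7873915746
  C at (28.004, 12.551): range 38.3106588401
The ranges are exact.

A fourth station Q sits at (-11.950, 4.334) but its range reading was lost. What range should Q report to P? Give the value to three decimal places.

eq1: (x − 32.561)² + (y + 19.242)² = 59.1718566266²
eq2: (x + 3.320)² + (y − 42.028)² = 19.7873915746²
eq3: (x − 28.004)² + (y − 12.551)² = 38.3106588401²
eq2−eq3, eq2−eq1 (x²,y² cancel):
  62.648·x − 58.954·y = -1911.789282
  71.762·x − 122.540·y = -3456.669650
det = 62.648·-122.540 − -58.954·71.762 = -3446.228972
x = (-1911.789282·-122.540 − -58.954·-3456.669650) / -3446.228972 = -8.846236
y = (62.648·-3456.669650 − -1911.789282·71.762) / -3446.228972 = 23.027959
|P − Q| = √((-8.846236 − -11.950)² + (23.027959 − 4.334)²) = 18.949866

18.950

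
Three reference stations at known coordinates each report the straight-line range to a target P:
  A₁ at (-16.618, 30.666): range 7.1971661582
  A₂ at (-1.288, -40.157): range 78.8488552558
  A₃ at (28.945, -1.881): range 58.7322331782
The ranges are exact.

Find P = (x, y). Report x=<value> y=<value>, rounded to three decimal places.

eq1: (x + 16.618)² + (y − 30.666)² = 7.1971661582²
eq2: (x + 1.288)² + (y + 40.157)² = 78.8488552558²
eq3: (x − 28.945)² + (y + 1.881)² = 58.7322331782²
eq3−eq1, eq3−eq2 (x²,y² cancel):
  -91.126·x + 65.094·y = 3772.886307
  -60.466·x − 76.552·y = -1994.774354
det = -91.126·-76.552 − 65.094·-60.466 = 10911.851356
x = (3772.886307·-76.552 − 65.094·-1994.774354) / 10911.851356 = -14.568944
y = (-91.126·-1994.774354 − 3772.886307·-60.466) / 10911.851356 = 37.565317

x=-14.569 y=37.565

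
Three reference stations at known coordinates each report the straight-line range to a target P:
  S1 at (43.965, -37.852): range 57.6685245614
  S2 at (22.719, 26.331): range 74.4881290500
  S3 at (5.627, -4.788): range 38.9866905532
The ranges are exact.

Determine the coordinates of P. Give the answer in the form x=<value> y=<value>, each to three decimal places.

eq1: (x − 43.965)² + (y + 37.852)² = 57.6685245614²
eq2: (x − 22.719)² + (y − 26.331)² = 74.4881290500²
eq3: (x − 5.627)² + (y + 4.788)² = 38.9866905532²
eq3−eq2, eq3−eq1 (x²,y² cancel):
  34.184·x + 62.238·y = -2873.632880
  76.676·x − 66.128·y = 1505.410371
det = 34.184·-66.128 − 62.238·76.676 = -7032.680440
x = (-2873.632880·-66.128 − 62.238·1505.410371) / -7032.680440 = -13.698030
y = (34.184·1505.410371 − -2873.632880·76.676) / -7032.680440 = -38.648084

x=-13.698 y=-38.648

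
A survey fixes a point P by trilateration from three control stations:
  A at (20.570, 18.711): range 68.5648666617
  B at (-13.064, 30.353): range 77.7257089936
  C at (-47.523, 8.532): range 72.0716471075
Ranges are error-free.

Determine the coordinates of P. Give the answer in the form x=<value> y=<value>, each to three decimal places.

x=-0.881 y=-46.412

eq1: (x − 20.570)² + (y − 18.711)² = 68.5648666617²
eq2: (x + 13.064)² + (y − 30.353)² = 77.7257089936²
eq3: (x + 47.523)² + (y − 8.532)² = 72.0716471075²
eq1−eq3, eq1−eq2 (x²,y² cancel):
  -136.186·x − 20.358·y = 1064.822756
  -67.268·x + 23.284·y = -1021.398614
det = -136.186·23.284 − -20.358·-67.268 = -4540.396768
x = (1064.822756·23.284 − -20.358·-1021.398614) / -4540.396768 = -0.880914
y = (-136.186·-1021.398614 − 1064.822756·-67.268) / -4540.396768 = -46.411955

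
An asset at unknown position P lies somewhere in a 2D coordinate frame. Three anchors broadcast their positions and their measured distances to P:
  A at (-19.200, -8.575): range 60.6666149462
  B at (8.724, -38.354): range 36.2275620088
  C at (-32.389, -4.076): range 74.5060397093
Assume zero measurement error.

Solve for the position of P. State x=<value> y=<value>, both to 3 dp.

x=40.273 y=-20.548

eq1: (x + 19.200)² + (y + 8.575)² = 60.6666149462²
eq2: (x − 8.724)² + (y + 38.354)² = 36.2275620088²
eq3: (x + 32.389)² + (y + 4.076)² = 74.5060397093²
eq1−eq2, eq1−eq3 (x²,y² cancel):
  55.848·x − 59.558·y = 3472.968787
  -26.378·x + 8.998·y = -1247.221312
det = 55.848·8.998 − -59.558·-26.378 = -1068.500620
x = (3472.968787·8.998 − -59.558·-1247.221312) / -1068.500620 = 40.273476
y = (55.848·-1247.221312 − 3472.968787·-26.378) / -1068.500620 = -20.547629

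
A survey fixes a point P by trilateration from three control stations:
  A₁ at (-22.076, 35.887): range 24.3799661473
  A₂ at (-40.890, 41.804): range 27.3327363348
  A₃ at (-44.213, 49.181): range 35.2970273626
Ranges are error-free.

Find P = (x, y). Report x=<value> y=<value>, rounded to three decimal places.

eq1: (x + 22.076)² + (y − 35.887)² = 24.3799661473²
eq2: (x + 40.890)² + (y − 41.804)² = 27.3327363348²
eq3: (x + 44.213)² + (y − 49.181)² = 35.2970273626²
eq2−eq1, eq2−eq3 (x²,y² cancel):
  37.628·x − 11.834·y = -1491.644245
  -6.646·x + 14.754·y = 455.191949
det = 37.628·14.754 − -11.834·-6.646 = 476.514748
x = (-1491.644245·14.754 − -11.834·455.191949) / 476.514748 = -34.880301
y = (37.628·455.191949 − -1491.644245·-6.646) / 476.514748 = 15.140130

x=-34.880 y=15.140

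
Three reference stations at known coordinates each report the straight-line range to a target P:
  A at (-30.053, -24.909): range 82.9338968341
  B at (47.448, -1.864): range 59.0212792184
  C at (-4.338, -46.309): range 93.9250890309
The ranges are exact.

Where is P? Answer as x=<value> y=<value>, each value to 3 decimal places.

eq1: (x + 30.053)² + (y + 24.909)² = 82.9338968341²
eq2: (x − 47.448)² + (y + 1.864)² = 59.0212792184²
eq3: (x + 4.338)² + (y + 46.309)² = 93.9250890309²
eq1−eq2, eq1−eq3 (x²,y² cancel):
  155.002·x + 46.090·y = 4125.665954
  51.430·x − 42.800·y = -1304.190470
det = 155.002·-42.800 − 46.090·51.430 = -9004.494300
x = (4125.665954·-42.800 − 46.090·-1304.190470) / -9004.494300 = 12.934470
y = (155.002·-1304.190470 − 4125.665954·51.430) / -9004.494300 = 46.014259

x=12.934 y=46.014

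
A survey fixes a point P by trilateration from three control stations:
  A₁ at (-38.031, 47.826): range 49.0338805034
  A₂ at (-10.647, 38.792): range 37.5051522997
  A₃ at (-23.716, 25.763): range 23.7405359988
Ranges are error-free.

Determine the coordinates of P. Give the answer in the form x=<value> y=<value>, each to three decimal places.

x=-19.626 y=2.377

eq1: (x + 38.031)² + (y − 47.826)² = 49.0338805034²
eq2: (x + 10.647)² + (y − 38.792)² = 37.5051522997²
eq3: (x + 23.716)² + (y − 25.763)² = 23.7405359988²
eq1−eq3, eq1−eq2 (x²,y² cancel):
  28.630·x − 44.126·y = -666.794024
  54.768·x − 18.068·y = -1117.820376
det = 28.630·-18.068 − -44.126·54.768 = 1899.405928
x = (-666.794024·-18.068 − -44.126·-1117.820376) / 1899.405928 = -19.625772
y = (28.630·-1117.820376 − -666.794024·54.768) / 1899.405928 = 2.377469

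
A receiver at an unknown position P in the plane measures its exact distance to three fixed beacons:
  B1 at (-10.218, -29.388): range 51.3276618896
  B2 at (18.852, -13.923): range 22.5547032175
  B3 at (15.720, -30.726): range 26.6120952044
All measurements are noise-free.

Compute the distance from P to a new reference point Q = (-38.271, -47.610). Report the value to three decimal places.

eq1: (x + 10.218)² + (y + 29.388)² = 51.3276618896²
eq2: (x − 18.852)² + (y + 13.923)² = 22.5547032175²
eq3: (x − 15.720)² + (y + 30.726)² = 26.6120952044²
eq3−eq1, eq3−eq2 (x²,y² cancel):
  -51.876·x + 2.676·y = -2149.468672
  6.264·x + 33.606·y = -442.468669
det = -51.876·33.606 − 2.676·6.264 = -1760.107320
x = (-2149.468672·33.606 − 2.676·-442.468669) / -1760.107320 = 40.367424
y = (-51.876·-442.468669 − -2149.468672·6.264) / -1760.107320 = -20.690657
|P − Q| = √((40.367424 − -38.271)² + (-20.690657 − -47.610)²) = 83.118306

83.118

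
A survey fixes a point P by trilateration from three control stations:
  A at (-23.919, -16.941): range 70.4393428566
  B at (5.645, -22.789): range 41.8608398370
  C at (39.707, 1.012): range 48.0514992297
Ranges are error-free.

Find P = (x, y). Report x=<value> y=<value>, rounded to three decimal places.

eq1: (x + 23.919)² + (y + 16.941)² = 70.4393428566²
eq2: (x − 5.645)² + (y + 22.789)² = 41.8608398370²
eq3: (x − 39.707)² + (y − 1.012)² = 48.0514992297²
eq1−eq3, eq1−eq2 (x²,y² cancel):
  127.252·x + 35.906·y = 3371.308395
  59.128·x − 11.696·y = 2901.459614
det = 127.252·-11.696 − 35.906·59.128 = -3611.389360
x = (3371.308395·-11.696 − 35.906·2901.459614) / -3611.389360 = 39.766034
y = (127.252·2901.459614 − 3371.308395·59.128) / -3611.389360 = -47.039463

x=39.766 y=-47.039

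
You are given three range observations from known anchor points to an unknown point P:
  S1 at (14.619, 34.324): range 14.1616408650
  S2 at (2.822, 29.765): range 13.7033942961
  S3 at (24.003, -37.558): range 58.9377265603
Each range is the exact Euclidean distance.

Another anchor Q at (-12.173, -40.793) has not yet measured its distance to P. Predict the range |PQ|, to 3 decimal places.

eq1: (x − 14.619)² + (y − 34.324)² = 14.1616408650²
eq2: (x − 2.822)² + (y − 29.765)² = 13.7033942961²
eq3: (x − 24.003)² + (y + 37.558)² = 58.9377265603²
eq3−eq1, eq3−eq2 (x²,y² cancel):
  -18.768·x + 143.764·y = 2678.208304
  -42.362·x + 134.646·y = 2193.044133
det = -18.768·134.646 − 143.764·-42.362 = 3563.094440
x = (2678.208304·134.646 − 143.764·2193.044133) / 3563.094440 = 12.721874
y = (-18.768·2193.044133 − 2678.208304·-42.362) / 3563.094440 = 20.290006
|P − Q| = √((12.721874 − -12.173)² + (20.290006 − -40.793)²) = 65.961264

65.961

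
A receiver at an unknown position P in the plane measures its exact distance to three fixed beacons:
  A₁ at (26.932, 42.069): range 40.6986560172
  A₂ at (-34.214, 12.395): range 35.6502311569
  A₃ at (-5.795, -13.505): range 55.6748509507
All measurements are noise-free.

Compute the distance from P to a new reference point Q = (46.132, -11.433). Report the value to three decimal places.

79.998

eq1: (x − 26.932)² + (y − 42.069)² = 40.6986560172²
eq2: (x + 34.214)² + (y − 12.395)² = 35.6502311569²
eq3: (x + 5.795)² + (y + 13.505)² = 55.6748509507²
eq3−eq2, eq3−eq1 (x²,y² cancel):
  -56.838·x + 51.800·y = 2937.016818
  65.454·x + 111.148·y = 3722.474762
det = -56.838·111.148 − 51.800·65.454 = -9707.947224
x = (2937.016818·111.148 − 51.800·3722.474762) / -9707.947224 = -13.763914
y = (-56.838·3722.474762 − 2937.016818·65.454) / -9707.947224 = 41.596592
|P − Q| = √((-13.763914 − 46.132)² + (41.596592 − -11.433)²) = 79.997863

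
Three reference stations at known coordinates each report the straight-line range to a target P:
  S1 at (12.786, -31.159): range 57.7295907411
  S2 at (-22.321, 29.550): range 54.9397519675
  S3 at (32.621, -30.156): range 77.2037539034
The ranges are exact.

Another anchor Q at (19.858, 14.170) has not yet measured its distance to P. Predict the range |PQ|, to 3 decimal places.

eq1: (x − 12.786)² + (y + 31.159)² = 57.7295907411²
eq2: (x + 22.321)² + (y − 29.550)² = 54.9397519675²
eq3: (x − 32.621)² + (y + 30.156)² = 77.2037539034²
eq3−eq2, eq3−eq1 (x²,y² cancel):
  -109.884·x + 119.412·y = 2339.958835
  -39.670·x − 2.006·y = 1788.565070
det = -109.884·-2.006 − 119.412·-39.670 = 4957.501344
x = (2339.958835·-2.006 − 119.412·1788.565070) / 4957.501344 = -44.028246
y = (-109.884·1788.565070 − 2339.958835·-39.670) / 4957.501344 = -20.919514
|P − Q| = √((-44.028246 − 19.858)² + (-20.919514 − 14.170)²) = 72.888452

72.888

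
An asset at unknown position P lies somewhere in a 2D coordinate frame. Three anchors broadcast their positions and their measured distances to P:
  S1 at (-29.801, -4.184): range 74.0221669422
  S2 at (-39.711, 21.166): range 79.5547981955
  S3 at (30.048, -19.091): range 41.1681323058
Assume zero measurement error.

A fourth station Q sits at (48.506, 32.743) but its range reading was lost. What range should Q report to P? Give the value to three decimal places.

eq1: (x + 29.801)² + (y + 4.184)² = 74.0221669422²
eq2: (x + 39.711)² + (y − 21.166)² = 79.5547981955²
eq3: (x − 30.048)² + (y + 19.091)² = 41.1681323058²
eq1−eq2, eq1−eq3 (x²,y² cancel):
  -19.820·x + 50.700·y = 269.672903
  119.698·x − 29.814·y = 4146.209209
det = -19.820·-29.814 − 50.700·119.698 = -5477.775120
x = (269.672903·-29.814 − 50.700·4146.209209) / -5477.775120 = 39.843336
y = (-19.820·4146.209209 − 269.672903·119.698) / -5477.775120 = 20.894829
|P − Q| = √((39.843336 − 48.506)² + (20.894829 − 32.743)²) = 14.677224

14.677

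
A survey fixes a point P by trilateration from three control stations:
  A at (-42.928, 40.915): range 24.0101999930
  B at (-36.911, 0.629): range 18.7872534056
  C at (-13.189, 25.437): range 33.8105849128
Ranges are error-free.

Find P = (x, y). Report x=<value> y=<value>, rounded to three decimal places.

eq1: (x + 42.928)² + (y − 40.915)² = 24.0101999930²
eq2: (x + 36.911)² + (y − 0.629)² = 18.7872534056²
eq3: (x + 13.189)² + (y − 25.437)² = 33.8105849128²
eq3−eq2, eq3−eq1 (x²,y² cancel):
  -47.444·x − 49.616·y = 1332.021634
  -59.478·x + 30.956·y = 3262.525667
det = -47.444·30.956 − -49.616·-59.478 = -4419.736912
x = (1332.021634·30.956 − -49.616·3262.525667) / -4419.736912 = -45.954666
y = (-47.444·3262.525667 − 1332.021634·-59.478) / -4419.736912 = 17.096331

x=-45.955 y=17.096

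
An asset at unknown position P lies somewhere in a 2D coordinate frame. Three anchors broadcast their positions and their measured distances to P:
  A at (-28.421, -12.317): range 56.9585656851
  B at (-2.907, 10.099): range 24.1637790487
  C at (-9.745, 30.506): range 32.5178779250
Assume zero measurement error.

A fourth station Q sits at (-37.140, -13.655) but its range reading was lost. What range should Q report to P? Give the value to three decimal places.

65.175

eq1: (x + 28.421)² + (y + 12.317)² = 56.9585656851²
eq2: (x + 2.907)² + (y − 10.099)² = 24.1637790487²
eq3: (x + 9.745)² + (y − 30.506)² = 32.5178779250²
eq3−eq2, eq3−eq1 (x²,y² cancel):
  13.676·x − 40.814·y = -441.616444
  -37.352·x − 85.646·y = -2252.985151
det = 13.676·-85.646 − -40.814·-37.352 = -2695.779224
x = (-441.616444·-85.646 − -40.814·-2252.985151) / -2695.779224 = 20.079780
y = (13.676·-2252.985151 − -441.616444·-37.352) / -2695.779224 = 17.548574
|P − Q| = √((20.079780 − -37.140)² + (17.548574 − -13.655)²) = 65.174890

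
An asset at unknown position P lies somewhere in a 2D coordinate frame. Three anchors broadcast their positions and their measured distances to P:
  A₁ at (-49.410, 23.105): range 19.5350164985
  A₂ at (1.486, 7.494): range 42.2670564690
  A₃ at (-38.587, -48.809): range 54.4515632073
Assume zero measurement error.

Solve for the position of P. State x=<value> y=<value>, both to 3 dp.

x=-40.739 y=5.600

eq1: (x + 49.410)² + (y − 23.105)² = 19.5350164985²
eq2: (x − 1.486)² + (y − 7.494)² = 42.2670564690²
eq3: (x + 38.587)² + (y + 48.809)² = 54.4515632073²
eq2−eq1, eq2−eq3 (x²,y² cancel):
  -101.792·x + 31.222·y = 4321.708086
  -80.146·x − 112.606·y = 2634.438145
det = -101.792·-112.606 − 31.222·-80.146 = 13964.708364
x = (4321.708086·-112.606 − 31.222·2634.438145) / 13964.708364 = -40.738601
y = (-101.792·2634.438145 − 4321.708086·-80.146) / 13964.708364 = 5.600037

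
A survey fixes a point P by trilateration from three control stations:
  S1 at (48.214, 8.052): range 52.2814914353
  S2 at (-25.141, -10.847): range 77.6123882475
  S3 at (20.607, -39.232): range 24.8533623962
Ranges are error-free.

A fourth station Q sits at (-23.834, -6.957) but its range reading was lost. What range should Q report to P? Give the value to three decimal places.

78.206

eq1: (x − 48.214)² + (y − 8.052)² = 52.2814914353²
eq2: (x + 25.141)² + (y + 10.847)² = 77.6123882475²
eq3: (x − 20.607)² + (y + 39.232)² = 24.8533623962²
eq1−eq3, eq1−eq2 (x²,y² cancel):
  -55.214·x − 94.568·y = 1690.038497
  -146.710·x − 37.798·y = -4930.025673
det = -55.214·-37.798 − -94.568·-146.710 = -11787.092508
x = (1690.038497·-37.798 − -94.568·-4930.025673) / -11787.092508 = 44.973155
y = (-55.214·-4930.025673 − 1690.038497·-146.710) / -11787.092508 = -44.128947
|P − Q| = √((44.973155 − -23.834)² + (-44.128947 − -6.957)²) = 78.205999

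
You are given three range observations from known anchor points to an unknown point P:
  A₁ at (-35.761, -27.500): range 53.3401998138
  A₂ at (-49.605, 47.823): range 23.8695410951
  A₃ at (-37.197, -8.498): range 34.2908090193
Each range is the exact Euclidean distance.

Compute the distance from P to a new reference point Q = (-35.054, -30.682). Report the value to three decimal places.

56.577

eq1: (x + 35.761)² + (y + 27.500)² = 53.3401998138²
eq2: (x + 49.605)² + (y − 47.823)² = 23.8695410951²
eq3: (x + 37.197)² + (y + 8.498)² = 34.2908090193²
eq2−eq1, eq2−eq3 (x²,y² cancel):
  27.688·x − 150.646·y = -4988.018157
  24.816·x − 112.642·y = -3897.967132
det = 27.688·-112.642 − -150.646·24.816 = 619.599440
x = (-4988.018157·-112.642 − -150.646·-3897.967132) / 619.599440 = -40.918073
y = (27.688·-3897.967132 − -4988.018157·24.816) / 619.599440 = 25.590315
|P − Q| = √((-40.918073 − -35.054)² + (25.590315 − -30.682)²) = 56.577034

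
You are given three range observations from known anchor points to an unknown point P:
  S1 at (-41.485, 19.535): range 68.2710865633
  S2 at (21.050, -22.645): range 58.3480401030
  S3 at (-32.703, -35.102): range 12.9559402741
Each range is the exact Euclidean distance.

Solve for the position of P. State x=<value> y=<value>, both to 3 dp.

x=-31.500 y=-48.002

eq1: (x + 41.485)² + (y − 19.535)² = 68.2710865633²
eq2: (x − 21.050)² + (y + 22.645)² = 58.3480401030²
eq3: (x + 32.703)² + (y + 35.102)² = 12.9559402741²
eq3−eq1, eq3−eq2 (x²,y² cancel):
  -17.564·x + 109.274·y = -4692.100035
  107.506·x + 24.914·y = -4582.375483
det = -17.564·24.914 − 109.274·107.506 = -12185.200140
x = (-4692.100035·24.914 − 109.274·-4582.375483) / -12185.200140 = -31.500141
y = (-17.564·-4582.375483 − -4692.100035·107.506) / -12185.200140 = -48.001981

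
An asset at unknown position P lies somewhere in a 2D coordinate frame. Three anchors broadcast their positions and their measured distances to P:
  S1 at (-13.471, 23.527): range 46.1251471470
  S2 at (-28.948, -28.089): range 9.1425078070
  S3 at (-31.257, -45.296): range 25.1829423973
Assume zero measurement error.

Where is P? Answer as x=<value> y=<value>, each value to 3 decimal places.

x=-22.380 y=-21.730

eq1: (x + 13.471)² + (y − 23.527)² = 46.1251471470²
eq2: (x + 28.948)² + (y + 28.089)² = 9.1425078070²
eq3: (x + 31.257)² + (y + 45.296)² = 25.1829423973²
eq2−eq1, eq2−eq3 (x²,y² cancel):
  30.954·x + 103.232·y = -2935.934805
  -4.618·x − 34.414·y = 851.153901
det = 30.954·-34.414 − 103.232·-4.618 = -588.525580
x = (-2935.934805·-34.414 − 103.232·851.153901) / -588.525580 = -22.379555
y = (30.954·851.153901 − -2935.934805·-4.618) / -588.525580 = -21.729677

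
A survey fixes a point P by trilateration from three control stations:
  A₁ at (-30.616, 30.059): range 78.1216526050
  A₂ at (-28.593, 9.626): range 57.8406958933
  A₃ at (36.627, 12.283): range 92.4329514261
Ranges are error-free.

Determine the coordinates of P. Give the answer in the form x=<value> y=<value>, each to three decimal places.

eq1: (x + 30.616)² + (y − 30.059)² = 78.1216526050²
eq2: (x + 28.593)² + (y − 9.626)² = 57.8406958933²
eq3: (x − 36.627)² + (y − 12.283)² = 92.4329514261²
eq1−eq3, eq1−eq2 (x²,y² cancel):
  134.486·x − 35.552·y = -2789.331623
  4.046·x − 40.866·y = 1826.783092
det = 134.486·-40.866 − -35.552·4.046 = -5352.061484
x = (-2789.331623·-40.866 − -35.552·1826.783092) / -5352.061484 = -33.432841
y = (134.486·1826.783092 − -2789.331623·4.046) / -5352.061484 = -48.011853

x=-33.433 y=-48.012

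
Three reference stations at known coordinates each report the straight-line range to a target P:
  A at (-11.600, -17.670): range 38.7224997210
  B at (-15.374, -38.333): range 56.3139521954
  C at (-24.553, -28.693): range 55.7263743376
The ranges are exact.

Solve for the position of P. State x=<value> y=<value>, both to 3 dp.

eq1: (x + 11.600)² + (y + 17.670)² = 38.7224997210²
eq2: (x + 15.374)² + (y + 38.333)² = 56.3139521954²
eq3: (x + 24.553)² + (y + 28.693)² = 55.7263743376²
eq2−eq1, eq2−eq3 (x²,y² cancel):
  7.548·x + 41.326·y = 412.839362
  -18.358·x + 19.280·y = -213.808292
det = 7.548·19.280 − 41.326·-18.358 = 904.188148
x = (412.839362·19.280 − 41.326·-213.808292) / 904.188148 = 18.575099
y = (7.548·-213.808292 − 412.839362·-18.358) / 904.188148 = 6.597167

x=18.575 y=6.597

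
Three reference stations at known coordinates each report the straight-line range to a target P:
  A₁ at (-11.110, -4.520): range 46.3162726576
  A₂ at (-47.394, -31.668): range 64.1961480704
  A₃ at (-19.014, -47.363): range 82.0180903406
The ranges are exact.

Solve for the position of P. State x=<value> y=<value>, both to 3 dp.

x=-39.538 y=32.046

eq1: (x + 11.110)² + (y + 4.520)² = 46.3162726576²
eq2: (x + 47.394)² + (y + 31.668)² = 64.1961480704²
eq3: (x + 19.014)² + (y + 47.363)² = 82.0180903406²
eq1−eq3, eq1−eq2 (x²,y² cancel):
  -15.808·x − 85.686·y = -2120.846565
  -72.568·x − 54.296·y = 1129.242646
det = -15.808·-54.296 − -85.686·-72.568 = -5359.750480
x = (-2120.846565·-54.296 − -85.686·1129.242646) / -5359.750480 = -39.537992
y = (-15.808·1129.242646 − -2120.846565·-72.568) / -5359.750480 = 32.045645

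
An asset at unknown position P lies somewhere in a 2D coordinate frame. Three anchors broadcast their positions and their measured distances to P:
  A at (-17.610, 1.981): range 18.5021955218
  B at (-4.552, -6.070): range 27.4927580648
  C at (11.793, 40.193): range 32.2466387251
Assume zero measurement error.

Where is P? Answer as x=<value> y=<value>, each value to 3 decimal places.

eq1: (x + 17.610)² + (y − 1.981)² = 18.5021955218²
eq2: (x + 4.552)² + (y + 6.070)² = 27.4927580648²
eq3: (x − 11.793)² + (y − 40.193)² = 32.2466387251²
eq3−eq2, eq3−eq1 (x²,y² cancel):
  -32.690·x − 92.526·y = -1412.992531
  -58.806·x − 76.424·y = -743.001167
det = -32.690·-76.424 − -92.526·-58.806 = -2942.783396
x = (-1412.992531·-76.424 − -92.526·-743.001167) / -2942.783396 = -13.334184
y = (-32.690·-743.001167 − -1412.992531·-58.806) / -2942.783396 = 19.982351

x=-13.334 y=19.982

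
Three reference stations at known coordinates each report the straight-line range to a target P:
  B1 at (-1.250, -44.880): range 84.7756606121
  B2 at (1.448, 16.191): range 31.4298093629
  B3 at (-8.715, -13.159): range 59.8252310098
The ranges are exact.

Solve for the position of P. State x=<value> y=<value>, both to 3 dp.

x=26.444 y=35.245

eq1: (x + 1.250)² + (y + 44.880)² = 84.7756606121²
eq2: (x − 1.448)² + (y − 16.191)² = 31.4298093629²
eq3: (x + 8.715)² + (y + 13.159)² = 59.8252310098²
eq2−eq1, eq2−eq3 (x²,y² cancel):
  -5.396·x − 122.142·y = -4447.548001
  -20.326·x − 58.700·y = -2606.360028
det = -5.396·-58.700 − -122.142·-20.326 = -2165.913092
x = (-4447.548001·-58.700 − -122.142·-2606.360028) / -2165.913092 = 26.443794
y = (-5.396·-2606.360028 − -4447.548001·-20.326) / -2165.913092 = 35.244693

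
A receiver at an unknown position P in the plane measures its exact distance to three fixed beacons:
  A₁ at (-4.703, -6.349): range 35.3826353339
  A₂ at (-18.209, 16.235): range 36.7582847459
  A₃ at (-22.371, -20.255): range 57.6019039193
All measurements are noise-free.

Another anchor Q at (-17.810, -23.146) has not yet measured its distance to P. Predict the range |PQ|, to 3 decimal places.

56.675

eq1: (x + 4.703)² + (y + 6.349)² = 35.3826353339²
eq2: (x + 18.209)² + (y − 16.235)² = 36.7582847459²
eq3: (x + 22.371)² + (y + 20.255)² = 57.6019039193²
eq3−eq2, eq3−eq1 (x²,y² cancel):
  8.324·x + 72.980·y = 1651.224078
  35.336·x + 27.812·y = 1217.749796
det = 8.324·27.812 − 72.980·35.336 = -2347.314192
x = (1651.224078·27.812 − 72.980·1217.749796) / -2347.314192 = 18.296458
y = (8.324·1217.749796 − 1651.224078·35.336) / -2347.314192 = 20.538837
|P − Q| = √((18.296458 − -17.810)² + (20.538837 − -23.146)²) = 56.674874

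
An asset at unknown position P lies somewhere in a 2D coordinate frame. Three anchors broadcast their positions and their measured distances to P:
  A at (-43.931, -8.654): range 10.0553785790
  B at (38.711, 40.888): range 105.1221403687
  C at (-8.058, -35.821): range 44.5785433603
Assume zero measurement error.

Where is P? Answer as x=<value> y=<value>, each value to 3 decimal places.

x=-48.701 y=-17.506

eq1: (x + 43.931)² + (y + 8.654)² = 10.0553785790²
eq2: (x − 38.711)² + (y − 40.888)² = 105.1221403687²
eq3: (x + 8.058)² + (y + 35.821)² = 44.5785433603²
eq2−eq3, eq2−eq1 (x²,y² cancel):
  -93.538·x − 153.418·y = 7241.123208
  -165.284·x − 99.084·y = 9784.008169
det = -93.538·-99.084 − -153.418·-165.284 = -16089.421520
x = (7241.123208·-99.084 − -153.418·9784.008169) / -16089.421520 = -48.700540
y = (-93.538·9784.008169 − 7241.123208·-165.284) / -16089.421520 = -17.506239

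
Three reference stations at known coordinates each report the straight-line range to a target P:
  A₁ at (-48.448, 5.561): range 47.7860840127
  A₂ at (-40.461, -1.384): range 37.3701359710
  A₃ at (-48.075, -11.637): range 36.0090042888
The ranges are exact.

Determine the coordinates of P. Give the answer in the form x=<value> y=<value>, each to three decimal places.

eq1: (x + 48.448)² + (y − 5.561)² = 47.7860840127²
eq2: (x + 40.461)² + (y + 1.384)² = 37.3701359710²
eq3: (x + 48.075)² + (y + 11.637)² = 36.0090042888²
eq2−eq3, eq2−eq1 (x²,y² cancel):
  -15.228·x − 20.506·y = 907.496090
  -15.974·x + 13.890·y = -147.857315
det = -15.228·13.890 − -20.506·-15.974 = -539.079764
x = (907.496090·13.890 − -20.506·-147.857315) / -539.079764 = -17.758334
y = (-15.228·-147.857315 − 907.496090·-15.974) / -539.079764 = -31.067599

x=-17.758 y=-31.068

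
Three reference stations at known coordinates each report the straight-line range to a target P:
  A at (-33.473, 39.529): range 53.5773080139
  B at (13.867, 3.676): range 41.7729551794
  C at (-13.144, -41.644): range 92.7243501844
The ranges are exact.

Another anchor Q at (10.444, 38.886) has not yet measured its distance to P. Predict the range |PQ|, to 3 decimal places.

eq1: (x + 33.473)² + (y − 39.529)² = 53.5773080139²
eq2: (x − 13.867)² + (y − 3.676)² = 41.7729551794²
eq3: (x + 13.144)² + (y + 41.644)² = 92.7243501844²
eq2−eq3, eq2−eq1 (x²,y² cancel):
  -54.022·x − 90.640·y = -5151.644526
  -94.680·x + 71.706·y = 1351.628755
det = -54.022·71.706 − -90.640·-94.680 = -12455.496732
x = (-5151.644526·71.706 − -90.640·1351.628755) / -12455.496732 = 19.821947
y = (-54.022·1351.628755 − -5151.644526·-94.680) / -12455.496732 = 45.022323
|P − Q| = √((19.821947 − 10.444)² + (45.022323 − 38.886)²) = 11.207156

11.207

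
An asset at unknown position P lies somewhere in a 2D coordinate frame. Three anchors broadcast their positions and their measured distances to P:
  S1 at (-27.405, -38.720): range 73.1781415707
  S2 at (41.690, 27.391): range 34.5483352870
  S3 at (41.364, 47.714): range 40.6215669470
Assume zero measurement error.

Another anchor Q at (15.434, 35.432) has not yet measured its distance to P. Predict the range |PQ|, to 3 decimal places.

eq1: (x + 27.405)² + (y + 38.720)² = 73.1781415707²
eq2: (x − 41.690)² + (y − 27.391)² = 34.5483352870²
eq3: (x − 41.364)² + (y − 47.714)² = 40.6215669470²
eq1−eq2, eq1−eq3 (x²,y² cancel):
  138.190·x + 132.222·y = 4399.503489
  137.538·x + 172.868·y = 5442.262570
det = 138.190·172.868 − 132.222·137.538 = 5703.079484
x = (4399.503489·172.868 − 132.222·5442.262570) / 5703.079484 = 7.179722
y = (138.190·5442.262570 − 4399.503489·137.538) / 5703.079484 = 25.769824
|P − Q| = √((7.179722 − 15.434)² + (25.769824 − 35.432)²) = 12.707901

12.708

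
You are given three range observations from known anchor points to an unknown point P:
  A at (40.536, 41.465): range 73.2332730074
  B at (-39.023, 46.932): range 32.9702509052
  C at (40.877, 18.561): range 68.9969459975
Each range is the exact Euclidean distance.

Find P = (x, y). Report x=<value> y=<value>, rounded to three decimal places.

eq1: (x − 40.536)² + (y − 41.465)² = 73.2332730074²
eq2: (x + 39.023)² + (y − 46.932)² = 32.9702509052²
eq3: (x − 40.877)² + (y − 18.561)² = 68.9969459975²
eq2−eq1, eq2−eq3 (x²,y² cancel):
  159.118·x − 10.934·y = -4638.968463
  159.800·x − 56.742·y = -5383.508415
det = 159.118·-56.742 − -10.934·159.800 = -7281.420356
x = (-4638.968463·-56.742 − -10.934·-5383.508415) / -7281.420356 = -28.066099
y = (159.118·-5383.508415 − -4638.968463·159.800) / -7281.420356 = 15.835637

x=-28.066 y=15.836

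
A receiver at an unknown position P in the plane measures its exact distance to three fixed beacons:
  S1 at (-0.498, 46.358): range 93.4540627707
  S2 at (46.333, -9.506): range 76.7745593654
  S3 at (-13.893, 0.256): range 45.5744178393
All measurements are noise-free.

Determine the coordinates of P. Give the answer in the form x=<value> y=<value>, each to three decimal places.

x=-21.951 y=-44.600

eq1: (x + 0.498)² + (y − 46.358)² = 93.4540627707²
eq2: (x − 46.333)² + (y + 9.506)² = 76.7745593654²
eq3: (x + 13.893)² + (y − 0.256)² = 45.5744178393²
eq2−eq3, eq2−eq1 (x²,y² cancel):
  -120.452·x + 19.524·y = 1773.275464
  -93.662·x + 111.728·y = -2927.127640
det = -120.452·111.728 − 19.524·-93.662 = -11629.204168
x = (1773.275464·111.728 − 19.524·-2927.127640) / -11629.204168 = -21.951095
y = (-120.452·-2927.127640 − 1773.275464·-93.662) / -11629.204168 = -44.600378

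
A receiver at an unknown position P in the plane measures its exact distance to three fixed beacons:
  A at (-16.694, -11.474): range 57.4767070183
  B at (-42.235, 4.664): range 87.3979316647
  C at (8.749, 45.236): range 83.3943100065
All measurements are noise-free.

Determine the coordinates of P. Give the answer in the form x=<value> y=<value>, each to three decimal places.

eq1: (x + 16.694)² + (y + 11.474)² = 57.4767070183²
eq2: (x + 42.235)² + (y − 4.664)² = 87.3979316647²
eq3: (x − 8.749)² + (y − 45.236)² = 83.3943100065²
eq2−eq3, eq2−eq1 (x²,y² cancel):
  101.968·x + 81.144·y = 1001.080094
  51.082·x − 32.276·y = 2939.620801
det = 101.968·-32.276 − 81.144·51.082 = -7436.116976
x = (1001.080094·-32.276 − 81.144·2939.620801) / -7436.116976 = 36.422699
y = (101.968·2939.620801 − 1001.080094·51.082) / -7436.116976 = -33.432782

x=36.423 y=-33.433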